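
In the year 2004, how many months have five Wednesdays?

A month has five Wednesdays exactly when Wednesday falls within its first (length − 28) days.
Jan: 31 days, starts Thu → 5 of Thu, Fri, Sat
Feb: 29 days, starts Sun → 5 of Sun
Mar: 31 days, starts Mon → 5 of Mon, Tue, Wed ✓
Apr: 30 days, starts Thu → 5 of Thu, Fri
May: 31 days, starts Sat → 5 of Sat, Sun, Mon
Jun: 30 days, starts Tue → 5 of Tue, Wed ✓
Jul: 31 days, starts Thu → 5 of Thu, Fri, Sat
Aug: 31 days, starts Sun → 5 of Sun, Mon, Tue
Sep: 30 days, starts Wed → 5 of Wed, Thu ✓
Oct: 31 days, starts Fri → 5 of Fri, Sat, Sun
Nov: 30 days, starts Mon → 5 of Mon, Tue
Dec: 31 days, starts Wed → 5 of Wed, Thu, Fri ✓
Months with five Wednesdays: Mar, Jun, Sep, Dec.

4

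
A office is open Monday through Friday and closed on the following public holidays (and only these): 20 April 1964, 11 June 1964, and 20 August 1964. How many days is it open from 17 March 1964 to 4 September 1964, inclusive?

17 March 1964 is a Tuesday.
That's 172 days from start to end, counting both.
172 = 7 × 24 + 4, so there are 24 full weeks plus 4 extra days.
Each full week contributes 5 weekdays (Mon–Fri): 24 × 5 = 120.
The 4 extra days are Tuesday, Wednesday, Thursday, Friday — 4 of them qualify.
Total: 120 + 4 = 124.
Holidays: 20 April 1964 (Mon); 11 June 1964 (Thu); 20 August 1964 (Thu).
All 3 holidays fall on weekdays, so subtract 3.
Business days: 124 − 3 = 121.

121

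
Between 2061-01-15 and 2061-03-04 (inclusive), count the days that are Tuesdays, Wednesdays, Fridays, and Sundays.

28

2061-01-15 is a Saturday.
That's 49 days from start to end, counting both.
49 = 7 × 7, so the span is exactly 7 full weeks.
Each full week contributes 4 days from the set (Tue, Wed, Fri, Sun): 7 × 4 = 28.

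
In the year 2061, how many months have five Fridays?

4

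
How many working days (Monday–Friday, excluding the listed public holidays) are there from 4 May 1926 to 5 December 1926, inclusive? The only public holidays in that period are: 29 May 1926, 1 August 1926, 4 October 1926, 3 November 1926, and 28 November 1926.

4 May 1926 is a Tuesday.
From 4 May 1926 to 5 December 1926 is 216 days inclusive.
216 = 7 × 30 + 6, so there are 30 full weeks plus 6 extra days.
Each full week contributes 5 weekdays (Mon–Fri): 30 × 5 = 150.
The 6 extra days are Tuesday, Wednesday, Thursday, Friday, Saturday, Sunday — 4 of them qualify.
Total: 150 + 4 = 154.
Holidays: 29 May 1926 (Sat); 1 August 1926 (Sun); 4 October 1926 (Mon); 3 November 1926 (Wed); 28 November 1926 (Sun).
2 of the 5 holidays fall on weekdays; the rest are weekends and were already excluded.
Business days: 154 − 2 = 152.

152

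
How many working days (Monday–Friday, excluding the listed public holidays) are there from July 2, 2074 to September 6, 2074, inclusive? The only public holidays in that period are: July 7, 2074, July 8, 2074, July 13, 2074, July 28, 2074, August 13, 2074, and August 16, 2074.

46

July 2, 2074 is a Monday.
The range spans 67 days (inclusive of both endpoints).
67 = 7 × 9 + 4, so there are 9 full weeks plus 4 extra days.
Each full week contributes 5 weekdays (Mon–Fri): 9 × 5 = 45.
The 4 extra days are Mon, Tue, Wed, Thu — 4 of them qualify.
Total: 45 + 4 = 49.
Holidays: July 7, 2074 (Sat); July 8, 2074 (Sun); July 13, 2074 (Fri); July 28, 2074 (Sat); August 13, 2074 (Mon); August 16, 2074 (Thu).
3 of the 6 holidays fall on weekdays; the rest are weekends and were already excluded.
Business days: 49 − 3 = 46.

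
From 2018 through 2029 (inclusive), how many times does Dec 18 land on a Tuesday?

2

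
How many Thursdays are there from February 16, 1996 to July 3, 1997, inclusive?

February 16, 1996 is a Friday.
From February 16, 1996 to July 3, 1997 is 504 days inclusive.
504 = 7 × 72, so the span is exactly 72 full weeks.
Each full week contributes one Thursday: 72 so far.

72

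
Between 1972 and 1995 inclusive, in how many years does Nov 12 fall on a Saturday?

Day of week of November 12 in each year:
1972: Sun, 1973: Mon, 1974: Tue, 1975: Wed, 1976: Fri, 1977: Sat ✓, 1978: Sun, 1979: Mon, 1980: Wed, 1981: Thu, 1982: Fri, 1983: Sat ✓, 1984: Mon, 1985: Tue, 1986: Wed, 1987: Thu, 1988: Sat ✓, 1989: Sun, 1990: Mon, 1991: Tue, 1992: Thu, 1993: Fri, 1994: Sat ✓, 1995: Sun
Saturdays: 1977, 1983, 1988, 1994.

4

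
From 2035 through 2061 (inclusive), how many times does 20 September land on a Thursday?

Day of week of September 20 in each year:
2035: Thu ✓, 2036: Sat, 2037: Sun, 2038: Mon, 2039: Tue, 2040: Thu ✓, 2041: Fri, 2042: Sat, 2043: Sun, 2044: Tue, 2045: Wed, 2046: Thu ✓, 2047: Fri, 2048: Sun, 2049: Mon, 2050: Tue, 2051: Wed, 2052: Fri, 2053: Sat, 2054: Sun, 2055: Mon, 2056: Wed, 2057: Thu ✓, 2058: Fri, 2059: Sat, 2060: Mon, 2061: Tue
Thursdays: 2035, 2040, 2046, 2057.

4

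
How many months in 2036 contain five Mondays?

A month has five Mondays exactly when Monday falls within its first (length − 28) days.
Jan: 31 days, starts Tue → 5 of Tue, Wed, Thu
Feb: 29 days, starts Fri → 5 of Fri
Mar: 31 days, starts Sat → 5 of Sat, Sun, Mon ✓
Apr: 30 days, starts Tue → 5 of Tue, Wed
May: 31 days, starts Thu → 5 of Thu, Fri, Sat
Jun: 30 days, starts Sun → 5 of Sun, Mon ✓
Jul: 31 days, starts Tue → 5 of Tue, Wed, Thu
Aug: 31 days, starts Fri → 5 of Fri, Sat, Sun
Sep: 30 days, starts Mon → 5 of Mon, Tue ✓
Oct: 31 days, starts Wed → 5 of Wed, Thu, Fri
Nov: 30 days, starts Sat → 5 of Sat, Sun
Dec: 31 days, starts Mon → 5 of Mon, Tue, Wed ✓
Months with five Mondays: Mar, Jun, Sep, Dec.

4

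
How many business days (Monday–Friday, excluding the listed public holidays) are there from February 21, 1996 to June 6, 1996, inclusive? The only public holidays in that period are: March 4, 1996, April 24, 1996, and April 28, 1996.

February 21, 1996 is a Wednesday.
That's 107 days from start to end, counting both.
107 = 7 × 15 + 2, so there are 15 full weeks plus 2 extra days.
Each full week contributes 5 weekdays (Mon–Fri): 15 × 5 = 75.
The 2 extra days are Wed, Thu — 2 of them qualify.
Total: 75 + 2 = 77.
Holidays: March 4, 1996 (Mon); April 24, 1996 (Wed); April 28, 1996 (Sun).
2 of the 3 holidays fall on weekdays; the rest are weekends and were already excluded.
Business days: 77 − 2 = 75.

75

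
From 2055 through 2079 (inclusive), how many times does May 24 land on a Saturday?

3

Day of week of May 24 in each year:
2055: Mon, 2056: Wed, 2057: Thu, 2058: Fri, 2059: Sat ✓, 2060: Mon, 2061: Tue, 2062: Wed, 2063: Thu, 2064: Sat ✓, 2065: Sun, 2066: Mon, 2067: Tue, 2068: Thu, 2069: Fri, 2070: Sat ✓, 2071: Sun, 2072: Tue, 2073: Wed, 2074: Thu, 2075: Fri, 2076: Sun, 2077: Mon, 2078: Tue, 2079: Wed
Saturdays: 2059, 2064, 2070.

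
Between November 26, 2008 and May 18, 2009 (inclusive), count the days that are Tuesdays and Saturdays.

49

November 26, 2008 is a Wednesday.
The range spans 174 days (inclusive of both endpoints).
174 = 7 × 24 + 6, so there are 24 full weeks plus 6 extra days.
Each full week contributes 2 days from the set (Tue, Sat): 24 × 2 = 48.
The 6 extra days are Wed, Thu, Fri, Sat, Sun, Mon — 1 of them qualifies.
Total: 48 + 1 = 49.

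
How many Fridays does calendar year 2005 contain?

52

1 January 2005 is a Saturday.
That's 365 days from start to end, counting both.
365 = 7 × 52 + 1, so there are 52 full weeks plus 1 extra day.
Each full week contributes one Friday: 52 so far.
The 1 extra day is Sat — none qualify.
Total: 52 + 0 = 52.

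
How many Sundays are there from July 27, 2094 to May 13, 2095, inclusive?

41 Sundays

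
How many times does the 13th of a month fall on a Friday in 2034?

The 13th falls on a Friday when the month's 13th has weekday Fri.
Jan 13 is Fri ✓; Feb 13 is Mon; Mar 13 is Mon; Apr 13 is Thu; May 13 is Sat; Jun 13 is Tue; Jul 13 is Thu; Aug 13 is Sun; Sep 13 is Wed; Oct 13 is Fri ✓; Nov 13 is Mon; Dec 13 is Wed.
Friday the 13ths: Jan, Oct.

2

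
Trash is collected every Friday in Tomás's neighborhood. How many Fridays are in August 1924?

August 1, 1924 is a Friday.
That's 31 days from start to end, counting both.
31 = 7 × 4 + 3, so there are 4 full weeks plus 3 extra days.
Each full week contributes one Friday: 4 so far.
The 3 extra days are Fri, Sat, Sun — 1 of them qualifies.
Total: 4 + 1 = 5.

5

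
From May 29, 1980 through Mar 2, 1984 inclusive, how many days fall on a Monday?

196

May 29, 1980 is a Thursday.
The range spans 1374 days (inclusive of both endpoints).
1374 = 7 × 196 + 2, so there are 196 full weeks plus 2 extra days.
Each full week contributes one Monday: 196 so far.
The 2 extra days are Thursday, Friday — none qualify.
Total: 196 + 0 = 196.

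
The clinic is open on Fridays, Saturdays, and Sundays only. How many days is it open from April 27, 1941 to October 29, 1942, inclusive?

235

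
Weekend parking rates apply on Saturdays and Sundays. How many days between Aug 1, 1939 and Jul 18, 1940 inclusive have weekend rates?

Aug 1, 1939 is a Tuesday.
The range spans 353 days (inclusive of both endpoints).
353 = 7 × 50 + 3, so there are 50 full weeks plus 3 extra days.
Each full week contributes 2 weekend days (Sat, Sun): 50 × 2 = 100.
The 3 extra days are Tue, Wed, Thu — none qualify.
Total: 100 + 0 = 100.

100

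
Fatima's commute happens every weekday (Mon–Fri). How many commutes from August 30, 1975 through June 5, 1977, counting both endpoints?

460 weekdays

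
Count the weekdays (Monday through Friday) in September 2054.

22

1 September 2054 is a Tuesday.
From 1 September 2054 to 30 September 2054 is 30 days inclusive.
30 = 7 × 4 + 2, so there are 4 full weeks plus 2 extra days.
Each full week contributes 5 weekdays (Mon–Fri): 4 × 5 = 20.
The 2 extra days are Tuesday, Wednesday — 2 of them qualify.
Total: 20 + 2 = 22.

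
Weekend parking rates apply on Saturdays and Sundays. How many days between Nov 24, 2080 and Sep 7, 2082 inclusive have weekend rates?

187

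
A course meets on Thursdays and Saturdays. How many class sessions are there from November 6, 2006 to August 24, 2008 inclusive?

November 6, 2006 is a Monday.
That's 658 days from start to end, counting both.
658 = 7 × 94, so the span is exactly 94 full weeks.
Each full week contributes 2 days from the set (Thu, Sat): 94 × 2 = 188.
Total: 188.

188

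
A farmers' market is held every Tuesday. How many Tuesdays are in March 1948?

1 March 1948 is a Monday.
From 1 March 1948 to 31 March 1948 is 31 days inclusive.
31 = 7 × 4 + 3, so there are 4 full weeks plus 3 extra days.
Each full week contributes one Tuesday: 4 so far.
The 3 extra days are Mon, Tue, Wed — 1 of them qualifies.
Total: 4 + 1 = 5.

5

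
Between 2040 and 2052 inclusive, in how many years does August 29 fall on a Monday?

Day of week of August 29 in each year:
2040: Wed, 2041: Thu, 2042: Fri, 2043: Sat, 2044: Mon ✓, 2045: Tue, 2046: Wed, 2047: Thu, 2048: Sat, 2049: Sun, 2050: Mon ✓, 2051: Tue, 2052: Thu
Mondays: 2044, 2050.

2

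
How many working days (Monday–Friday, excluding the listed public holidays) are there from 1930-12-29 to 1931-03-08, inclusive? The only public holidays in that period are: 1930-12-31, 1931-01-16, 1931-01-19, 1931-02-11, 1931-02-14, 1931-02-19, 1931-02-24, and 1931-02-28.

1930-12-29 is a Monday.
From 1930-12-29 to 1931-03-08 is 70 days inclusive.
70 = 7 × 10, so the span is exactly 10 full weeks.
Each full week contributes 5 weekdays (Mon–Fri): 10 × 5 = 50.
Total: 50.
Holidays: 1930-12-31 (Wed); 1931-01-16 (Fri); 1931-01-19 (Mon); 1931-02-11 (Wed); 1931-02-14 (Sat); 1931-02-19 (Thu); 1931-02-24 (Tue); 1931-02-28 (Sat).
6 of the 8 holidays fall on weekdays; the rest are weekends and were already excluded.
Business days: 50 − 6 = 44.

44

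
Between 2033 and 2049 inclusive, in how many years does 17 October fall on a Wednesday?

3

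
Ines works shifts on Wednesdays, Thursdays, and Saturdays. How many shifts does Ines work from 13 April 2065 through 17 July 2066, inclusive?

13 April 2065 is a Monday.
From 13 April 2065 to 17 July 2066 is 461 days inclusive.
461 = 7 × 65 + 6, so there are 65 full weeks plus 6 extra days.
Each full week contributes 3 days from the set (Wed, Thu, Sat): 65 × 3 = 195.
The 6 extra days are Monday, Tuesday, Wednesday, Thursday, Friday, Saturday — 3 of them qualify.
Total: 195 + 3 = 198.

198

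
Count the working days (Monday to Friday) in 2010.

261 weekdays

January 1, 2010 is a Friday.
From January 1, 2010 to December 31, 2010 is 365 days inclusive.
365 = 7 × 52 + 1, so there are 52 full weeks plus 1 extra day.
Each full week contributes 5 weekdays (Mon–Fri): 52 × 5 = 260.
The 1 extra day is Fri — 1 of them qualifies.
Total: 260 + 1 = 261.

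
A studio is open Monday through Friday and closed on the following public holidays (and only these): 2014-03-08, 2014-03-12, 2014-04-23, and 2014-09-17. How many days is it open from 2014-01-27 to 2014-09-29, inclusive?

2014-01-27 is a Monday.
The range spans 246 days (inclusive of both endpoints).
246 = 7 × 35 + 1, so there are 35 full weeks plus 1 extra day.
Each full week contributes 5 weekdays (Mon–Fri): 35 × 5 = 175.
The 1 extra day is Mon — 1 of them qualifies.
Total: 175 + 1 = 176.
Holidays: 2014-03-08 (Sat); 2014-03-12 (Wed); 2014-04-23 (Wed); 2014-09-17 (Wed).
3 of the 4 holidays fall on weekdays; the rest are weekends and were already excluded.
Business days: 176 − 3 = 173.

173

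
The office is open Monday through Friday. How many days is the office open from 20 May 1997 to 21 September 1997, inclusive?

89 weekdays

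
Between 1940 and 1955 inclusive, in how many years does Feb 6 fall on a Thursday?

2

Day of week of February 6 in each year:
1940: Tue, 1941: Thu ✓, 1942: Fri, 1943: Sat, 1944: Sun, 1945: Tue, 1946: Wed, 1947: Thu ✓, 1948: Fri, 1949: Sun, 1950: Mon, 1951: Tue, 1952: Wed, 1953: Fri, 1954: Sat, 1955: Sun
Thursdays: 1941, 1947.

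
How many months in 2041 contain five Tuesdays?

5

A month has five Tuesdays exactly when Tuesday falls within its first (length − 28) days.
Jan: 31 days, starts Tue → 5 of Tue, Wed, Thu ✓
Feb: 28 days, starts Fri → 5 of (none)
Mar: 31 days, starts Fri → 5 of Fri, Sat, Sun
Apr: 30 days, starts Mon → 5 of Mon, Tue ✓
May: 31 days, starts Wed → 5 of Wed, Thu, Fri
Jun: 30 days, starts Sat → 5 of Sat, Sun
Jul: 31 days, starts Mon → 5 of Mon, Tue, Wed ✓
Aug: 31 days, starts Thu → 5 of Thu, Fri, Sat
Sep: 30 days, starts Sun → 5 of Sun, Mon
Oct: 31 days, starts Tue → 5 of Tue, Wed, Thu ✓
Nov: 30 days, starts Fri → 5 of Fri, Sat
Dec: 31 days, starts Sun → 5 of Sun, Mon, Tue ✓
Months with five Tuesdays: Jan, Apr, Jul, Oct, Dec.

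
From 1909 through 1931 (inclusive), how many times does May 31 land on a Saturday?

4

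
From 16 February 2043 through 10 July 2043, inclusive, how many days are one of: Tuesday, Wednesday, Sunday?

62

16 February 2043 is a Monday.
The range spans 145 days (inclusive of both endpoints).
145 = 7 × 20 + 5, so there are 20 full weeks plus 5 extra days.
Each full week contributes 3 days from the set (Tue, Wed, Sun): 20 × 3 = 60.
The 5 extra days are Monday, Tuesday, Wednesday, Thursday, Friday — 2 of them qualify.
Total: 60 + 2 = 62.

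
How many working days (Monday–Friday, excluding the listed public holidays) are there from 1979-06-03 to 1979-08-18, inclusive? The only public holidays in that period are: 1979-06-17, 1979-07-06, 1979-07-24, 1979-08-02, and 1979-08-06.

51 working days

1979-06-03 is a Sunday.
From 1979-06-03 to 1979-08-18 is 77 days inclusive.
77 = 7 × 11, so the span is exactly 11 full weeks.
Each full week contributes 5 weekdays (Mon–Fri): 11 × 5 = 55.
Holidays: 1979-06-17 (Sun); 1979-07-06 (Fri); 1979-07-24 (Tue); 1979-08-02 (Thu); 1979-08-06 (Mon).
4 of the 5 holidays fall on weekdays; the rest are weekends and were already excluded.
Business days: 55 − 4 = 51.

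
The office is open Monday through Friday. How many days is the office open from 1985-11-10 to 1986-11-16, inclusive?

265

1985-11-10 is a Sunday.
The range spans 372 days (inclusive of both endpoints).
372 = 7 × 53 + 1, so there are 53 full weeks plus 1 extra day.
Each full week contributes 5 weekdays (Mon–Fri): 53 × 5 = 265.
The 1 extra day is Sunday — none qualify.
Total: 265 + 0 = 265.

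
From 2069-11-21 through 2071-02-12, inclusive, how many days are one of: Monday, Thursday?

129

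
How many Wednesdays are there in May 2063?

2063-05-01 is a Tuesday.
From 2063-05-01 to 2063-05-31 is 31 days inclusive.
31 = 7 × 4 + 3, so there are 4 full weeks plus 3 extra days.
Each full week contributes one Wednesday: 4 so far.
The 3 extra days are Tue, Wed, Thu — 1 of them qualifies.
Total: 4 + 1 = 5.

5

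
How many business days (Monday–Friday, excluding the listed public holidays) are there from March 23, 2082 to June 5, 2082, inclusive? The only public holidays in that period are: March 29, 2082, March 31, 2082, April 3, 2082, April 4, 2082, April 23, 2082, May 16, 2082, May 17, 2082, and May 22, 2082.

51 business days

March 23, 2082 is a Monday.
From March 23, 2082 to June 5, 2082 is 75 days inclusive.
75 = 7 × 10 + 5, so there are 10 full weeks plus 5 extra days.
Each full week contributes 5 weekdays (Mon–Fri): 10 × 5 = 50.
The 5 extra days are Mon, Tue, Wed, Thu, Fri — 5 of them qualify.
Total: 50 + 5 = 55.
Holidays: March 29, 2082 (Sun); March 31, 2082 (Tue); April 3, 2082 (Fri); April 4, 2082 (Sat); April 23, 2082 (Thu); May 16, 2082 (Sat); May 17, 2082 (Sun); May 22, 2082 (Fri).
4 of the 8 holidays fall on weekdays; the rest are weekends and were already excluded.
Business days: 55 − 4 = 51.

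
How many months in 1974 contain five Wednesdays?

A month has five Wednesdays exactly when Wednesday falls within its first (length − 28) days.
Jan: 31 days, starts Tue → 5 of Tue, Wed, Thu ✓
Feb: 28 days, starts Fri → 5 of (none)
Mar: 31 days, starts Fri → 5 of Fri, Sat, Sun
Apr: 30 days, starts Mon → 5 of Mon, Tue
May: 31 days, starts Wed → 5 of Wed, Thu, Fri ✓
Jun: 30 days, starts Sat → 5 of Sat, Sun
Jul: 31 days, starts Mon → 5 of Mon, Tue, Wed ✓
Aug: 31 days, starts Thu → 5 of Thu, Fri, Sat
Sep: 30 days, starts Sun → 5 of Sun, Mon
Oct: 31 days, starts Tue → 5 of Tue, Wed, Thu ✓
Nov: 30 days, starts Fri → 5 of Fri, Sat
Dec: 31 days, starts Sun → 5 of Sun, Mon, Tue
Months with five Wednesdays: Jan, May, Jul, Oct.

4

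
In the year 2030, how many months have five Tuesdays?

5

A month has five Tuesdays exactly when Tuesday falls within its first (length − 28) days.
Jan: 31 days, starts Tue → 5 of Tue, Wed, Thu ✓
Feb: 28 days, starts Fri → 5 of (none)
Mar: 31 days, starts Fri → 5 of Fri, Sat, Sun
Apr: 30 days, starts Mon → 5 of Mon, Tue ✓
May: 31 days, starts Wed → 5 of Wed, Thu, Fri
Jun: 30 days, starts Sat → 5 of Sat, Sun
Jul: 31 days, starts Mon → 5 of Mon, Tue, Wed ✓
Aug: 31 days, starts Thu → 5 of Thu, Fri, Sat
Sep: 30 days, starts Sun → 5 of Sun, Mon
Oct: 31 days, starts Tue → 5 of Tue, Wed, Thu ✓
Nov: 30 days, starts Fri → 5 of Fri, Sat
Dec: 31 days, starts Sun → 5 of Sun, Mon, Tue ✓
Months with five Tuesdays: Jan, Apr, Jul, Oct, Dec.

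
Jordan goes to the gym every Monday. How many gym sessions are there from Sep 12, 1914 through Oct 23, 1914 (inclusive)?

6

Sep 12, 1914 is a Saturday.
That's 42 days from start to end, counting both.
42 = 7 × 6, so the span is exactly 6 full weeks.
Each full week contributes one Monday: 6 so far.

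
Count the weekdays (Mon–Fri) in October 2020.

2020-10-01 is a Thursday.
From 2020-10-01 to 2020-10-31 is 31 days inclusive.
31 = 7 × 4 + 3, so there are 4 full weeks plus 3 extra days.
Each full week contributes 5 weekdays (Mon–Fri): 4 × 5 = 20.
The 3 extra days are Thursday, Friday, Saturday — 2 of them qualify.
Total: 20 + 2 = 22.

22 weekdays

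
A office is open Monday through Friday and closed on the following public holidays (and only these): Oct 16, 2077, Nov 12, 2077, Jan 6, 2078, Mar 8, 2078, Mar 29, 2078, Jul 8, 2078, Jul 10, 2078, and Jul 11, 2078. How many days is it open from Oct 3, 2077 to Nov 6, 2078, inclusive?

279

Oct 3, 2077 is a Sunday.
That's 400 days from start to end, counting both.
400 = 7 × 57 + 1, so there are 57 full weeks plus 1 extra day.
Each full week contributes 5 weekdays (Mon–Fri): 57 × 5 = 285.
The 1 extra day is Sunday — none qualify.
Total: 285 + 0 = 285.
Holidays: Oct 16, 2077 (Sat); Nov 12, 2077 (Fri); Jan 6, 2078 (Thu); Mar 8, 2078 (Tue); Mar 29, 2078 (Tue); Jul 8, 2078 (Fri); Jul 10, 2078 (Sun); Jul 11, 2078 (Mon).
6 of the 8 holidays fall on weekdays; the rest are weekends and were already excluded.
Business days: 285 − 6 = 279.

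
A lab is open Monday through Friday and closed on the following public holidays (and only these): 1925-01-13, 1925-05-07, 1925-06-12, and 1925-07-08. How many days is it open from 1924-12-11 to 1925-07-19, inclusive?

1924-12-11 is a Thursday.
From 1924-12-11 to 1925-07-19 is 221 days inclusive.
221 = 7 × 31 + 4, so there are 31 full weeks plus 4 extra days.
Each full week contributes 5 weekdays (Mon–Fri): 31 × 5 = 155.
The 4 extra days are Thursday, Friday, Saturday, Sunday — 2 of them qualify.
Total: 155 + 2 = 157.
Holidays: 1925-01-13 (Tue); 1925-05-07 (Thu); 1925-06-12 (Fri); 1925-07-08 (Wed).
All 4 holidays fall on weekdays, so subtract 4.
Business days: 157 − 4 = 153.

153 working days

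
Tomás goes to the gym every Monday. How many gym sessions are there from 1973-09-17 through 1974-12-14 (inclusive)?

65

1973-09-17 is a Monday.
That's 454 days from start to end, counting both.
454 = 7 × 64 + 6, so there are 64 full weeks plus 6 extra days.
Each full week contributes one Monday: 64 so far.
The 6 extra days are Monday, Tuesday, Wednesday, Thursday, Friday, Saturday — 1 of them qualifies.
Total: 64 + 1 = 65.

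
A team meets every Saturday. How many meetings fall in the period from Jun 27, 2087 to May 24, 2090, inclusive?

152 Saturdays

Jun 27, 2087 is a Friday.
The range spans 1063 days (inclusive of both endpoints).
1063 = 7 × 151 + 6, so there are 151 full weeks plus 6 extra days.
Each full week contributes one Saturday: 151 so far.
The 6 extra days are Friday, Saturday, Sunday, Monday, Tuesday, Wednesday — 1 of them qualifies.
Total: 151 + 1 = 152.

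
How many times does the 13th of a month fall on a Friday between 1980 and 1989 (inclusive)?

18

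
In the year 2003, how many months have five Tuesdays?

4

A month has five Tuesdays exactly when Tuesday falls within its first (length − 28) days.
Jan: 31 days, starts Wed → 5 of Wed, Thu, Fri
Feb: 28 days, starts Sat → 5 of (none)
Mar: 31 days, starts Sat → 5 of Sat, Sun, Mon
Apr: 30 days, starts Tue → 5 of Tue, Wed ✓
May: 31 days, starts Thu → 5 of Thu, Fri, Sat
Jun: 30 days, starts Sun → 5 of Sun, Mon
Jul: 31 days, starts Tue → 5 of Tue, Wed, Thu ✓
Aug: 31 days, starts Fri → 5 of Fri, Sat, Sun
Sep: 30 days, starts Mon → 5 of Mon, Tue ✓
Oct: 31 days, starts Wed → 5 of Wed, Thu, Fri
Nov: 30 days, starts Sat → 5 of Sat, Sun
Dec: 31 days, starts Mon → 5 of Mon, Tue, Wed ✓
Months with five Tuesdays: Apr, Jul, Sep, Dec.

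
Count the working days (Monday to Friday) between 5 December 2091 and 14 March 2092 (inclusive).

73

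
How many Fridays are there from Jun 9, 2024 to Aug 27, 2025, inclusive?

63

Jun 9, 2024 is a Sunday.
From Jun 9, 2024 to Aug 27, 2025 is 445 days inclusive.
445 = 7 × 63 + 4, so there are 63 full weeks plus 4 extra days.
Each full week contributes one Friday: 63 so far.
The 4 extra days are Sun, Mon, Tue, Wed — none qualify.
Total: 63 + 0 = 63.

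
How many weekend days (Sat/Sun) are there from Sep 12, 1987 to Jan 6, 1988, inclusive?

Sep 12, 1987 is a Saturday.
The range spans 117 days (inclusive of both endpoints).
117 = 7 × 16 + 5, so there are 16 full weeks plus 5 extra days.
Each full week contributes 2 weekend days (Sat, Sun): 16 × 2 = 32.
The 5 extra days are Saturday, Sunday, Monday, Tuesday, Wednesday — 2 of them qualify.
Total: 32 + 2 = 34.

34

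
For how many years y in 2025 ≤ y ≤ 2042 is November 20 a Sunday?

Day of week of November 20 in each year:
2025: Thu, 2026: Fri, 2027: Sat, 2028: Mon, 2029: Tue, 2030: Wed, 2031: Thu, 2032: Sat, 2033: Sun ✓, 2034: Mon, 2035: Tue, 2036: Thu, 2037: Fri, 2038: Sat, 2039: Sun ✓, 2040: Tue, 2041: Wed, 2042: Thu
Sundays: 2033, 2039.

2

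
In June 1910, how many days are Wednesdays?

5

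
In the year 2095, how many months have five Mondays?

A month has five Mondays exactly when Monday falls within its first (length − 28) days.
Jan: 31 days, starts Sat → 5 of Sat, Sun, Mon ✓
Feb: 28 days, starts Tue → 5 of (none)
Mar: 31 days, starts Tue → 5 of Tue, Wed, Thu
Apr: 30 days, starts Fri → 5 of Fri, Sat
May: 31 days, starts Sun → 5 of Sun, Mon, Tue ✓
Jun: 30 days, starts Wed → 5 of Wed, Thu
Jul: 31 days, starts Fri → 5 of Fri, Sat, Sun
Aug: 31 days, starts Mon → 5 of Mon, Tue, Wed ✓
Sep: 30 days, starts Thu → 5 of Thu, Fri
Oct: 31 days, starts Sat → 5 of Sat, Sun, Mon ✓
Nov: 30 days, starts Tue → 5 of Tue, Wed
Dec: 31 days, starts Thu → 5 of Thu, Fri, Sat
Months with five Mondays: Jan, May, Aug, Oct.

4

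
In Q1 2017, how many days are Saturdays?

Jan 1, 2017 is a Sunday.
The range spans 90 days (inclusive of both endpoints).
90 = 7 × 12 + 6, so there are 12 full weeks plus 6 extra days.
Each full week contributes one Saturday: 12 so far.
The 6 extra days are Sun, Mon, Tue, Wed, Thu, Fri — none qualify.
Total: 12 + 0 = 12.

12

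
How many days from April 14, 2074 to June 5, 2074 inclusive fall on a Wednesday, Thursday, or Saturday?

22

April 14, 2074 is a Saturday.
The range spans 53 days (inclusive of both endpoints).
53 = 7 × 7 + 4, so there are 7 full weeks plus 4 extra days.
Each full week contributes 3 days from the set (Wed, Thu, Sat): 7 × 3 = 21.
The 4 extra days are Saturday, Sunday, Monday, Tuesday — 1 of them qualifies.
Total: 21 + 1 = 22.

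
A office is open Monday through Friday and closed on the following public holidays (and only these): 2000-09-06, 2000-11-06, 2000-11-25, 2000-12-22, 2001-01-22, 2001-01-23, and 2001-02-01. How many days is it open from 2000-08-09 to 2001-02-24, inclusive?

137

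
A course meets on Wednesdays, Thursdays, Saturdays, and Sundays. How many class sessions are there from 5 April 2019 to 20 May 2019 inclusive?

26

5 April 2019 is a Friday.
That's 46 days from start to end, counting both.
46 = 7 × 6 + 4, so there are 6 full weeks plus 4 extra days.
Each full week contributes 4 days from the set (Wed, Thu, Sat, Sun): 6 × 4 = 24.
The 4 extra days are Fri, Sat, Sun, Mon — 2 of them qualify.
Total: 24 + 2 = 26.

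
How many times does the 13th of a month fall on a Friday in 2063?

2

The 13th falls on a Friday when the month's 13th has weekday Fri.
Jan 13 is Sat; Feb 13 is Tue; Mar 13 is Tue; Apr 13 is Fri ✓; May 13 is Sun; Jun 13 is Wed; Jul 13 is Fri ✓; Aug 13 is Mon; Sep 13 is Thu; Oct 13 is Sat; Nov 13 is Tue; Dec 13 is Thu.
Friday the 13ths: Apr, Jul.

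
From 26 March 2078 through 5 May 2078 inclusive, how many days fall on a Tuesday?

26 March 2078 is a Saturday.
From 26 March 2078 to 5 May 2078 is 41 days inclusive.
41 = 7 × 5 + 6, so there are 5 full weeks plus 6 extra days.
Each full week contributes one Tuesday: 5 so far.
The 6 extra days are Saturday, Sunday, Monday, Tuesday, Wednesday, Thursday — 1 of them qualifies.
Total: 5 + 1 = 6.

6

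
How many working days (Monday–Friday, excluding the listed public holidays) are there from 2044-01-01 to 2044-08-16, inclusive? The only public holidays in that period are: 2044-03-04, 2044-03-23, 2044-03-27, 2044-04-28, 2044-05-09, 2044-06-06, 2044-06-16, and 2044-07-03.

2044-01-01 is a Friday.
That's 229 days from start to end, counting both.
229 = 7 × 32 + 5, so there are 32 full weeks plus 5 extra days.
Each full week contributes 5 weekdays (Mon–Fri): 32 × 5 = 160.
The 5 extra days are Fri, Sat, Sun, Mon, Tue — 3 of them qualify.
Total: 160 + 3 = 163.
Holidays: 2044-03-04 (Fri); 2044-03-23 (Wed); 2044-03-27 (Sun); 2044-04-28 (Thu); 2044-05-09 (Mon); 2044-06-06 (Mon); 2044-06-16 (Thu); 2044-07-03 (Sun).
6 of the 8 holidays fall on weekdays; the rest are weekends and were already excluded.
Business days: 163 − 6 = 157.

157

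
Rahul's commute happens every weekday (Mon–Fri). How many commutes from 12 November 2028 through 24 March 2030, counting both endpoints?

355 weekdays

12 November 2028 is a Sunday.
The range spans 498 days (inclusive of both endpoints).
498 = 7 × 71 + 1, so there are 71 full weeks plus 1 extra day.
Each full week contributes 5 weekdays (Mon–Fri): 71 × 5 = 355.
The 1 extra day is Sunday — none qualify.
Total: 355 + 0 = 355.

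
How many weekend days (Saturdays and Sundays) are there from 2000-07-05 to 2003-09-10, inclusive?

2000-07-05 is a Wednesday.
The range spans 1163 days (inclusive of both endpoints).
1163 = 7 × 166 + 1, so there are 166 full weeks plus 1 extra day.
Each full week contributes 2 weekend days (Sat, Sun): 166 × 2 = 332.
The 1 extra day is Wed — none qualify.
Total: 332 + 0 = 332.

332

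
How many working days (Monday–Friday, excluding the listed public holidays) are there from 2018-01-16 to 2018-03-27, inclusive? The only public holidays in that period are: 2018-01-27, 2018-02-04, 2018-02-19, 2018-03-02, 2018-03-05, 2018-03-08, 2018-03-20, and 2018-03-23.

2018-01-16 is a Tuesday.
That's 71 days from start to end, counting both.
71 = 7 × 10 + 1, so there are 10 full weeks plus 1 extra day.
Each full week contributes 5 weekdays (Mon–Fri): 10 × 5 = 50.
The 1 extra day is Tue — 1 of them qualifies.
Total: 50 + 1 = 51.
Holidays: 2018-01-27 (Sat); 2018-02-04 (Sun); 2018-02-19 (Mon); 2018-03-02 (Fri); 2018-03-05 (Mon); 2018-03-08 (Thu); 2018-03-20 (Tue); 2018-03-23 (Fri).
6 of the 8 holidays fall on weekdays; the rest are weekends and were already excluded.
Business days: 51 − 6 = 45.

45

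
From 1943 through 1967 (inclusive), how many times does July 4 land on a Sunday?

Day of week of July 4 in each year:
1943: Sun ✓, 1944: Tue, 1945: Wed, 1946: Thu, 1947: Fri, 1948: Sun ✓, 1949: Mon, 1950: Tue, 1951: Wed, 1952: Fri, 1953: Sat, 1954: Sun ✓, 1955: Mon, 1956: Wed, 1957: Thu, 1958: Fri, 1959: Sat, 1960: Mon, 1961: Tue, 1962: Wed, 1963: Thu, 1964: Sat, 1965: Sun ✓, 1966: Mon, 1967: Tue
Sundays: 1943, 1948, 1954, 1965.

4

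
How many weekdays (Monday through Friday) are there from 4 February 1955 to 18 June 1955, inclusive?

96

4 February 1955 is a Friday.
From 4 February 1955 to 18 June 1955 is 135 days inclusive.
135 = 7 × 19 + 2, so there are 19 full weeks plus 2 extra days.
Each full week contributes 5 weekdays (Mon–Fri): 19 × 5 = 95.
The 2 extra days are Fri, Sat — 1 of them qualifies.
Total: 95 + 1 = 96.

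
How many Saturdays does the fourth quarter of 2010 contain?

13

1 October 2010 is a Friday.
From 1 October 2010 to 31 December 2010 is 92 days inclusive.
92 = 7 × 13 + 1, so there are 13 full weeks plus 1 extra day.
Each full week contributes one Saturday: 13 so far.
The 1 extra day is Fri — none qualify.
Total: 13 + 0 = 13.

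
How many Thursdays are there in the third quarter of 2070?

2070-07-01 is a Tuesday.
The range spans 92 days (inclusive of both endpoints).
92 = 7 × 13 + 1, so there are 13 full weeks plus 1 extra day.
Each full week contributes one Thursday: 13 so far.
The 1 extra day is Tuesday — none qualify.
Total: 13 + 0 = 13.

13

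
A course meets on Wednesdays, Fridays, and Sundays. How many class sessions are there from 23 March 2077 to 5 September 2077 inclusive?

23 March 2077 is a Tuesday.
The range spans 167 days (inclusive of both endpoints).
167 = 7 × 23 + 6, so there are 23 full weeks plus 6 extra days.
Each full week contributes 3 days from the set (Wed, Fri, Sun): 23 × 3 = 69.
The 6 extra days are Tuesday, Wednesday, Thursday, Friday, Saturday, Sunday — 3 of them qualify.
Total: 69 + 3 = 72.

72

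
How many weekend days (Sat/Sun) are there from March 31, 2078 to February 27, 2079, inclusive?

March 31, 2078 is a Thursday.
The range spans 334 days (inclusive of both endpoints).
334 = 7 × 47 + 5, so there are 47 full weeks plus 5 extra days.
Each full week contributes 2 weekend days (Sat, Sun): 47 × 2 = 94.
The 5 extra days are Thursday, Friday, Saturday, Sunday, Monday — 2 of them qualify.
Total: 94 + 2 = 96.

96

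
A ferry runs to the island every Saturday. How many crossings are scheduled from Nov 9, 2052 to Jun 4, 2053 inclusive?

30 Saturdays

Nov 9, 2052 is a Saturday.
The range spans 208 days (inclusive of both endpoints).
208 = 7 × 29 + 5, so there are 29 full weeks plus 5 extra days.
Each full week contributes one Saturday: 29 so far.
The 5 extra days are Saturday, Sunday, Monday, Tuesday, Wednesday — 1 of them qualifies.
Total: 29 + 1 = 30.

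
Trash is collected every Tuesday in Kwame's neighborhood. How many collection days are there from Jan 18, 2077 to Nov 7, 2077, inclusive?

Jan 18, 2077 is a Monday.
From Jan 18, 2077 to Nov 7, 2077 is 294 days inclusive.
294 = 7 × 42, so the span is exactly 42 full weeks.
Each full week contributes one Tuesday: 42 so far.

42 Tuesdays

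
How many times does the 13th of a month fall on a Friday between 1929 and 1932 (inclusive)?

Friday-the-13ths by year:
1929: Sep, Dec
1930: Jun
1931: Feb, Mar, Nov
1932: May

7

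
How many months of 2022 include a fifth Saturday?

A month has five Saturdays exactly when Saturday falls within its first (length − 28) days.
Jan: 31 days, starts Sat → 5 of Sat, Sun, Mon ✓
Feb: 28 days, starts Tue → 5 of (none)
Mar: 31 days, starts Tue → 5 of Tue, Wed, Thu
Apr: 30 days, starts Fri → 5 of Fri, Sat ✓
May: 31 days, starts Sun → 5 of Sun, Mon, Tue
Jun: 30 days, starts Wed → 5 of Wed, Thu
Jul: 31 days, starts Fri → 5 of Fri, Sat, Sun ✓
Aug: 31 days, starts Mon → 5 of Mon, Tue, Wed
Sep: 30 days, starts Thu → 5 of Thu, Fri
Oct: 31 days, starts Sat → 5 of Sat, Sun, Mon ✓
Nov: 30 days, starts Tue → 5 of Tue, Wed
Dec: 31 days, starts Thu → 5 of Thu, Fri, Sat ✓
Months with five Saturdays: Jan, Apr, Jul, Oct, Dec.

5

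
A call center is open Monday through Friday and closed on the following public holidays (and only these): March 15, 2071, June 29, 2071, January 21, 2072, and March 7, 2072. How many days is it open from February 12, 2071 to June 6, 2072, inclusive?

February 12, 2071 is a Thursday.
That's 481 days from start to end, counting both.
481 = 7 × 68 + 5, so there are 68 full weeks plus 5 extra days.
Each full week contributes 5 weekdays (Mon–Fri): 68 × 5 = 340.
The 5 extra days are Thursday, Friday, Saturday, Sunday, Monday — 3 of them qualify.
Total: 340 + 3 = 343.
Holidays: March 15, 2071 (Sun); June 29, 2071 (Mon); January 21, 2072 (Thu); March 7, 2072 (Mon).
3 of the 4 holidays fall on weekdays; the rest are weekends and were already excluded.
Business days: 343 − 3 = 340.

340 business days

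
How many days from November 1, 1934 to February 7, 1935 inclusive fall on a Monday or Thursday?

November 1, 1934 is a Thursday.
That's 99 days from start to end, counting both.
99 = 7 × 14 + 1, so there are 14 full weeks plus 1 extra day.
Each full week contributes 2 days from the set (Mon, Thu): 14 × 2 = 28.
The 1 extra day is Thursday — 1 of them qualifies.
Total: 28 + 1 = 29.

29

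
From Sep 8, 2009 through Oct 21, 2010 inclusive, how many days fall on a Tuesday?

59 Tuesdays

Sep 8, 2009 is a Tuesday.
That's 409 days from start to end, counting both.
409 = 7 × 58 + 3, so there are 58 full weeks plus 3 extra days.
Each full week contributes one Tuesday: 58 so far.
The 3 extra days are Tue, Wed, Thu — 1 of them qualifies.
Total: 58 + 1 = 59.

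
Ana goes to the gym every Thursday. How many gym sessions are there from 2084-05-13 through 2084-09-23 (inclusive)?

2084-05-13 is a Saturday.
From 2084-05-13 to 2084-09-23 is 134 days inclusive.
134 = 7 × 19 + 1, so there are 19 full weeks plus 1 extra day.
Each full week contributes one Thursday: 19 so far.
The 1 extra day is Saturday — none qualify.
Total: 19 + 0 = 19.

19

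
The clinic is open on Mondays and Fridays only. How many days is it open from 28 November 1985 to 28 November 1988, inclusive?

314

28 November 1985 is a Thursday.
From 28 November 1985 to 28 November 1988 is 1097 days inclusive.
1097 = 7 × 156 + 5, so there are 156 full weeks plus 5 extra days.
Each full week contributes 2 days from the set (Mon, Fri): 156 × 2 = 312.
The 5 extra days are Thursday, Friday, Saturday, Sunday, Monday — 2 of them qualify.
Total: 312 + 2 = 314.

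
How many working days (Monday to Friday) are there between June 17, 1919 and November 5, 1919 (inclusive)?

102 weekdays

June 17, 1919 is a Tuesday.
That's 142 days from start to end, counting both.
142 = 7 × 20 + 2, so there are 20 full weeks plus 2 extra days.
Each full week contributes 5 weekdays (Mon–Fri): 20 × 5 = 100.
The 2 extra days are Tuesday, Wednesday — 2 of them qualify.
Total: 100 + 2 = 102.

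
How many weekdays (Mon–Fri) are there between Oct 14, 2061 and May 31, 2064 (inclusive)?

Oct 14, 2061 is a Friday.
From Oct 14, 2061 to May 31, 2064 is 961 days inclusive.
961 = 7 × 137 + 2, so there are 137 full weeks plus 2 extra days.
Each full week contributes 5 weekdays (Mon–Fri): 137 × 5 = 685.
The 2 extra days are Friday, Saturday — 1 of them qualifies.
Total: 685 + 1 = 686.

686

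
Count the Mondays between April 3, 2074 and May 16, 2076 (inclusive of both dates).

110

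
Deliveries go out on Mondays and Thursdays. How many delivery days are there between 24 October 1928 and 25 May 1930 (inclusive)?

165

24 October 1928 is a Wednesday.
That's 579 days from start to end, counting both.
579 = 7 × 82 + 5, so there are 82 full weeks plus 5 extra days.
Each full week contributes 2 days from the set (Mon, Thu): 82 × 2 = 164.
The 5 extra days are Wednesday, Thursday, Friday, Saturday, Sunday — 1 of them qualifies.
Total: 164 + 1 = 165.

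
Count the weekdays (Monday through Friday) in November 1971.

22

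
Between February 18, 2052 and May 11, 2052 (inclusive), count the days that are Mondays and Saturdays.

24

February 18, 2052 is a Sunday.
The range spans 84 days (inclusive of both endpoints).
84 = 7 × 12, so the span is exactly 12 full weeks.
Each full week contributes 2 days from the set (Mon, Sat): 12 × 2 = 24.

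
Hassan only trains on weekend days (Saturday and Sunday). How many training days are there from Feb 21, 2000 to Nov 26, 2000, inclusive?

80

Feb 21, 2000 is a Monday.
From Feb 21, 2000 to Nov 26, 2000 is 280 days inclusive.
280 = 7 × 40, so the span is exactly 40 full weeks.
Each full week contributes 2 weekend days (Sat, Sun): 40 × 2 = 80.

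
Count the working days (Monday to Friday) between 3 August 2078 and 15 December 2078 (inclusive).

97 weekdays

3 August 2078 is a Wednesday.
That's 135 days from start to end, counting both.
135 = 7 × 19 + 2, so there are 19 full weeks plus 2 extra days.
Each full week contributes 5 weekdays (Mon–Fri): 19 × 5 = 95.
The 2 extra days are Wed, Thu — 2 of them qualify.
Total: 95 + 2 = 97.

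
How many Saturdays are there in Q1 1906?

13

1906-01-01 is a Monday.
The range spans 90 days (inclusive of both endpoints).
90 = 7 × 12 + 6, so there are 12 full weeks plus 6 extra days.
Each full week contributes one Saturday: 12 so far.
The 6 extra days are Monday, Tuesday, Wednesday, Thursday, Friday, Saturday — 1 of them qualifies.
Total: 12 + 1 = 13.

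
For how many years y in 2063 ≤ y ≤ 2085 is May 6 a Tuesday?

3

Day of week of May 6 in each year:
2063: Sun, 2064: Tue ✓, 2065: Wed, 2066: Thu, 2067: Fri, 2068: Sun, 2069: Mon, 2070: Tue ✓, 2071: Wed, 2072: Fri, 2073: Sat, 2074: Sun, 2075: Mon, 2076: Wed, 2077: Thu, 2078: Fri, 2079: Sat, 2080: Mon, 2081: Tue ✓, 2082: Wed, 2083: Thu, 2084: Sat, 2085: Sun
Tuesdays: 2064, 2070, 2081.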